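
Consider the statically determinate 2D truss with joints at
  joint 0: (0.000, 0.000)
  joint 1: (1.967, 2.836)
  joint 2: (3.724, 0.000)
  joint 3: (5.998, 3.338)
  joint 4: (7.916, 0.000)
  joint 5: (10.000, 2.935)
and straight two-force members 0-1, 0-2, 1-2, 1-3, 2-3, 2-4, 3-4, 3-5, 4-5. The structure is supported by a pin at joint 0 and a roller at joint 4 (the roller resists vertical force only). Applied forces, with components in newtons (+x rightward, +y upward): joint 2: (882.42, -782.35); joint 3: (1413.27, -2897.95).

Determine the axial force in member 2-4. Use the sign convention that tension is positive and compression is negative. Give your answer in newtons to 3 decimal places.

N=6 nodes, M=9 members, R=3 reactions → 2N=12, M+R=12
member 0 (0-1): L=3.4514, (cx,cy)=(0.5699,0.8217)
member 1 (0-2): L=3.7240, (cx,cy)=(1.0000,0.0000)
member 2 (1-2): L=3.3362, (cx,cy)=(0.5267,-0.8501)
member 3 (1-3): L=4.0621, (cx,cy)=(0.9923,0.1236)
member 4 (2-3): L=4.0390, (cx,cy)=(0.5630,0.8264)
member 5 (2-4): L=4.1920, (cx,cy)=(1.0000,0.0000)
member 6 (3-4): L=3.8498, (cx,cy)=(0.4982,-0.8671)
member 7 (3-5): L=4.0222, (cx,cy)=(0.9950,-0.1002)
member 8 (4-5): L=3.5996, (cx,cy)=(0.5789,0.8154)
solve A·x = −loads:
  F[0-1] = -633.4579 N (compression)
  F[0-2] = +2656.7090 N (tension)
  F[1-2] = +519.3527 N (tension)
  F[1-3] = -639.4397 N (compression)
  F[2-3] = +412.4385 N (tension)
  F[2-4] = +1815.5994 N (tension)
  F[3-4] = -3644.2630 N (compression)
  F[3-5] = -0.0000 N (compression)
  F[4-5] = +0.0000 N (tension)
  Rx@0 = -2295.6900 N
  Ry@0 = +520.5134 N
  Ry@4 = +3159.7866 N

1815.599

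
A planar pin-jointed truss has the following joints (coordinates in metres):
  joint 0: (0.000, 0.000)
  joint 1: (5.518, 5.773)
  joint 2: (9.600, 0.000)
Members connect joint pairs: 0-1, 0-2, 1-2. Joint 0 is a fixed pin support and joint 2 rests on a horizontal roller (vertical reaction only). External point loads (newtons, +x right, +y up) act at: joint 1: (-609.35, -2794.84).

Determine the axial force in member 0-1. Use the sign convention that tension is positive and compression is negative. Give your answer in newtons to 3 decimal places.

N=3 nodes, M=3 members, R=3 reactions → 2N=6, M+R=6
member 0 (0-1): L=7.9860, (cx,cy)=(0.6910,0.7229)
member 1 (0-2): L=9.6000, (cx,cy)=(1.0000,0.0000)
member 2 (1-2): L=7.0704, (cx,cy)=(0.5773,-0.8165)
solve A·x = −loads:
  F[0-1] = -2150.8392 N (compression)
  F[0-2] = +876.7961 N (tension)
  F[1-2] = -1518.6869 N (compression)
  Rx@0 = +609.3500 N
  Ry@0 = +1554.8244 N
  Ry@2 = +1240.0156 N

-2150.839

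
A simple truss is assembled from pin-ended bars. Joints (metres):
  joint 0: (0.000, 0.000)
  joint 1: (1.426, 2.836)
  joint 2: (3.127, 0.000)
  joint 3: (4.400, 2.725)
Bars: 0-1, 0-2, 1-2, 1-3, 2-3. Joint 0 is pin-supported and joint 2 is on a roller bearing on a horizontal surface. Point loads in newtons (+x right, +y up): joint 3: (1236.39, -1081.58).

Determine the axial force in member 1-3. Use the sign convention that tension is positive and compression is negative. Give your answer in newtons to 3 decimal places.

N=4 nodes, M=5 members, R=3 reactions → 2N=8, M+R=8
member 0 (0-1): L=3.1743, (cx,cy)=(0.4492,0.8934)
member 1 (0-2): L=3.1270, (cx,cy)=(1.0000,0.0000)
member 2 (1-2): L=3.3070, (cx,cy)=(0.5144,-0.8576)
member 3 (1-3): L=2.9761, (cx,cy)=(0.9993,-0.0373)
member 4 (2-3): L=3.0077, (cx,cy)=(0.4232,0.9060)
solve A·x = −loads:
  F[0-1] = +1698.8186 N (tension)
  F[0-2] = +473.2320 N (tension)
  F[1-2] = -1844.3257 N (compression)
  F[1-3] = +1713.0015 N (tension)
  F[2-3] = -1123.2611 N (compression)
  Rx@0 = -1236.3900 N
  Ry@0 = -1517.7531 N
  Ry@2 = +2599.3331 N

1713.002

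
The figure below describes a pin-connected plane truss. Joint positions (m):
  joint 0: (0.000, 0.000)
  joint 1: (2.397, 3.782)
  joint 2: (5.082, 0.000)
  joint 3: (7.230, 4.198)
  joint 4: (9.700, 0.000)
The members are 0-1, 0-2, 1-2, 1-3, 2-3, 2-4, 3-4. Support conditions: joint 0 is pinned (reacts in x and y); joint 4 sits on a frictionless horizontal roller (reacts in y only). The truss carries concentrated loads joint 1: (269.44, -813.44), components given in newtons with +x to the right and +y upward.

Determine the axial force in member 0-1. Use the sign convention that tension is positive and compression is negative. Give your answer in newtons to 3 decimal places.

N=5 nodes, M=7 members, R=3 reactions → 2N=10, M+R=10
member 0 (0-1): L=4.4776, (cx,cy)=(0.5353,0.8446)
member 1 (0-2): L=5.0820, (cx,cy)=(1.0000,0.0000)
member 2 (1-2): L=4.6382, (cx,cy)=(0.5789,-0.8154)
member 3 (1-3): L=4.8509, (cx,cy)=(0.9963,0.0858)
member 4 (2-3): L=4.7156, (cx,cy)=(0.4555,0.8902)
member 5 (2-4): L=4.6180, (cx,cy)=(1.0000,0.0000)
member 6 (3-4): L=4.8707, (cx,cy)=(0.5071,-0.8619)
solve A·x = −loads:
  F[0-1] = -600.6959 N (compression)
  F[0-2] = +591.0096 N (tension)
  F[1-2] = -412.5325 N (compression)
  F[1-3] = -353.5008 N (compression)
  F[2-3] = +377.8578 N (tension)
  F[2-4] = +180.0816 N (tension)
  F[3-4] = -355.1135 N (compression)
  Rx@0 = -269.4400 N
  Ry@0 = +507.3743 N
  Ry@4 = +306.0657 N

-600.696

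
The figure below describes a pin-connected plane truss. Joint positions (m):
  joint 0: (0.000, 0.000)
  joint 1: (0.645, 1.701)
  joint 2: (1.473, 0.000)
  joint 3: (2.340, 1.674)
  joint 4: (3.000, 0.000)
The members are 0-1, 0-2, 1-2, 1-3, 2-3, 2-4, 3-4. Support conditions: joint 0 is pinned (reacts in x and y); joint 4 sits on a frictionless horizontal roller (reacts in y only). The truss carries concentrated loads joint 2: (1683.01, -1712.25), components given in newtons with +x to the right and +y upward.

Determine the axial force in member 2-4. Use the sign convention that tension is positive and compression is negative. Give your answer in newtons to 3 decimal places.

N=5 nodes, M=7 members, R=3 reactions → 2N=10, M+R=10
member 0 (0-1): L=1.8192, (cx,cy)=(0.3546,0.9350)
member 1 (0-2): L=1.4730, (cx,cy)=(1.0000,0.0000)
member 2 (1-2): L=1.8918, (cx,cy)=(0.4377,-0.8991)
member 3 (1-3): L=1.6952, (cx,cy)=(0.9999,-0.0159)
member 4 (2-3): L=1.8852, (cx,cy)=(0.4599,0.8880)
member 5 (2-4): L=1.5270, (cx,cy)=(1.0000,0.0000)
member 6 (3-4): L=1.7994, (cx,cy)=(0.3668,-0.9303)
solve A·x = −loads:
  F[0-1] = -932.0881 N (compression)
  F[0-2] = +2013.4863 N (tension)
  F[1-2] = +982.7804 N (tension)
  F[1-3] = -760.7099 N (compression)
  F[2-3] = +933.1370 N (tension)
  F[2-4] = +331.4646 N (tension)
  F[3-4] = -903.6980 N (compression)
  Rx@0 = -1683.0100 N
  Ry@0 = +871.5353 N
  Ry@4 = +840.7148 N

331.465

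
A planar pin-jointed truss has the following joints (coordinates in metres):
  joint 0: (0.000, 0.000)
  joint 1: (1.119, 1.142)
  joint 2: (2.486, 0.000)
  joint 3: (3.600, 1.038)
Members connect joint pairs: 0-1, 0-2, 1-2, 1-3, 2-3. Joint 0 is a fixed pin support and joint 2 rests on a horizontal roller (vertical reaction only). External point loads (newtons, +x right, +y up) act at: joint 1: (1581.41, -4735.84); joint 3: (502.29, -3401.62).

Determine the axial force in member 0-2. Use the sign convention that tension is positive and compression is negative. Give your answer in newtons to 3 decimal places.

N=4 nodes, M=5 members, R=3 reactions → 2N=8, M+R=8
member 0 (0-1): L=1.5989, (cx,cy)=(0.6999,0.7143)
member 1 (0-2): L=2.4860, (cx,cy)=(1.0000,0.0000)
member 2 (1-2): L=1.7813, (cx,cy)=(0.7674,-0.6411)
member 3 (1-3): L=2.4832, (cx,cy)=(0.9991,-0.0419)
member 4 (2-3): L=1.5226, (cx,cy)=(0.7316,0.6817)
solve A·x = −loads:
  F[0-1] = -201.1319 N (compression)
  F[0-2] = +2224.4677 N (tension)
  F[1-2] = -7422.5592 N (compression)
  F[1-3] = +3977.6696 N (tension)
  F[2-3] = -4745.4634 N (compression)
  Rx@0 = -2083.7000 N
  Ry@0 = +143.6610 N
  Ry@2 = +7993.7990 N

2224.468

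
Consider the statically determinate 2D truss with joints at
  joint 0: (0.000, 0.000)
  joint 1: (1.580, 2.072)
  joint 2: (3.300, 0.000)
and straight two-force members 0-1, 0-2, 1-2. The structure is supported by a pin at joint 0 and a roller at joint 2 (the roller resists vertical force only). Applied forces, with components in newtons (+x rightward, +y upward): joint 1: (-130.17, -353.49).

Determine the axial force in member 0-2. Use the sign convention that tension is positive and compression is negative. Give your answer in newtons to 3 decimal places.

72.648

N=3 nodes, M=3 members, R=3 reactions → 2N=6, M+R=6
member 0 (0-1): L=2.6057, (cx,cy)=(0.6064,0.7952)
member 1 (0-2): L=3.3000, (cx,cy)=(1.0000,0.0000)
member 2 (1-2): L=2.6929, (cx,cy)=(0.6387,-0.7694)
solve A·x = −loads:
  F[0-1] = -334.4810 N (compression)
  F[0-2] = +72.6482 N (tension)
  F[1-2] = -113.7399 N (compression)
  Rx@0 = +130.1700 N
  Ry@0 = +265.9743 N
  Ry@2 = +87.5157 N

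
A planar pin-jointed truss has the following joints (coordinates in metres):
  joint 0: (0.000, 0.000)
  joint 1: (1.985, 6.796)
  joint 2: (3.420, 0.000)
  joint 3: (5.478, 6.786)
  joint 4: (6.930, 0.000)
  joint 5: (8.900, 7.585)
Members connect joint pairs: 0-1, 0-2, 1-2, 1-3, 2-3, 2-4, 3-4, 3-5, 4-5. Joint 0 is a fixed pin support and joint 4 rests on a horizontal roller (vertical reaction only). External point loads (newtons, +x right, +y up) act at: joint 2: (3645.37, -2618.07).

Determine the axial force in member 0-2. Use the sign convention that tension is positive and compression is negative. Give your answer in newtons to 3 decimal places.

N=6 nodes, M=9 members, R=3 reactions → 2N=12, M+R=12
member 0 (0-1): L=7.0800, (cx,cy)=(0.2804,0.9599)
member 1 (0-2): L=3.4200, (cx,cy)=(1.0000,0.0000)
member 2 (1-2): L=6.9459, (cx,cy)=(0.2066,-0.9784)
member 3 (1-3): L=3.4930, (cx,cy)=(1.0000,-0.0029)
member 4 (2-3): L=7.0912, (cx,cy)=(0.2902,0.9570)
member 5 (2-4): L=3.5100, (cx,cy)=(1.0000,0.0000)
member 6 (3-4): L=6.9396, (cx,cy)=(0.2092,-0.9779)
member 7 (3-5): L=3.5140, (cx,cy)=(0.9738,0.2274)
member 8 (4-5): L=7.8367, (cx,cy)=(0.2514,0.9679)
solve A·x = −loads:
  F[0-1] = -1381.4418 N (compression)
  F[0-2] = +4032.6832 N (tension)
  F[1-2] = +1357.2280 N (tension)
  F[1-3] = -667.7167 N (compression)
  F[2-3] = +1348.1468 N (tension)
  F[2-4] = +276.4566 N (tension)
  F[3-4] = -1321.2802 N (compression)
  F[3-5] = +0.0000 N (tension)
  F[4-5] = -0.0000 N (compression)
  Rx@0 = -3645.3700 N
  Ry@0 = +1326.0355 N
  Ry@4 = +1292.0345 N

4032.683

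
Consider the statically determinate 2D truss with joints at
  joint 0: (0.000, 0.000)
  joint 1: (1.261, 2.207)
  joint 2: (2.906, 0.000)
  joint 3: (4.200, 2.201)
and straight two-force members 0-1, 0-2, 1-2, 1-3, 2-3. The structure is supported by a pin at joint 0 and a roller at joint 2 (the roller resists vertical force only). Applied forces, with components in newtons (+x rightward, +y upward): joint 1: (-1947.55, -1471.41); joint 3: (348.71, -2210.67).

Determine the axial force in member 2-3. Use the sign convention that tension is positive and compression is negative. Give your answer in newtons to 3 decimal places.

-2560.520

N=4 nodes, M=5 members, R=3 reactions → 2N=8, M+R=8
member 0 (0-1): L=2.5418, (cx,cy)=(0.4961,0.8683)
member 1 (0-2): L=2.9060, (cx,cy)=(1.0000,0.0000)
member 2 (1-2): L=2.7526, (cx,cy)=(0.5976,-0.8018)
member 3 (1-3): L=2.9390, (cx,cy)=(1.0000,-0.0020)
member 4 (2-3): L=2.5532, (cx,cy)=(0.5068,0.8621)
solve A·x = −loads:
  F[0-1] = -1224.8784 N (compression)
  F[0-2] = -991.1820 N (compression)
  F[1-2] = -512.9179 N (compression)
  F[1-3] = +1646.4225 N (tension)
  F[2-3] = -2560.5197 N (compression)
  Rx@0 = +1598.8400 N
  Ry@0 = +1063.5219 N
  Ry@2 = +2618.5581 N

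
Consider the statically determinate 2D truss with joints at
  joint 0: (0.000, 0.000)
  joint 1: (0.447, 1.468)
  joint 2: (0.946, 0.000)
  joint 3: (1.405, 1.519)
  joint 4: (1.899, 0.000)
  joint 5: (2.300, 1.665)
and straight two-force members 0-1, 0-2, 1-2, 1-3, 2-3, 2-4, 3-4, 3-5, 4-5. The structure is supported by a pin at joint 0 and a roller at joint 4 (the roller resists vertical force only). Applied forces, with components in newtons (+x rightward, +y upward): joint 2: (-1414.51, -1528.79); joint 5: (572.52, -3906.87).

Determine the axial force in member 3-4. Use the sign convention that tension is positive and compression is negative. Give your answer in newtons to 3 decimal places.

N=6 nodes, M=9 members, R=3 reactions → 2N=12, M+R=12
member 0 (0-1): L=1.5345, (cx,cy)=(0.2913,0.9566)
member 1 (0-2): L=0.9460, (cx,cy)=(1.0000,0.0000)
member 2 (1-2): L=1.5505, (cx,cy)=(0.3218,-0.9468)
member 3 (1-3): L=0.9594, (cx,cy)=(0.9986,0.0532)
member 4 (2-3): L=1.5868, (cx,cy)=(0.2893,0.9573)
member 5 (2-4): L=0.9530, (cx,cy)=(1.0000,0.0000)
member 6 (3-4): L=1.5973, (cx,cy)=(0.3093,-0.9510)
member 7 (3-5): L=0.9068, (cx,cy)=(0.9870,0.1610)
member 8 (4-5): L=1.7126, (cx,cy)=(0.2341,0.9722)
solve A·x = −loads:
  F[0-1] = +585.1235 N (tension)
  F[0-2] = -1012.4314 N (compression)
  F[1-2] = -571.2821 N (compression)
  F[1-3] = +354.8007 N (tension)
  F[2-3] = +2162.1034 N (tension)
  F[2-4] = -407.1787 N (compression)
  F[3-4] = -1925.9779 N (compression)
  F[3-5] = +1596.1691 N (tension)
  F[4-5] = -4282.9124 N (compression)
  Rx@0 = +841.9900 N
  Ry@0 = -559.7492 N
  Ry@4 = +5995.4092 N

-1925.978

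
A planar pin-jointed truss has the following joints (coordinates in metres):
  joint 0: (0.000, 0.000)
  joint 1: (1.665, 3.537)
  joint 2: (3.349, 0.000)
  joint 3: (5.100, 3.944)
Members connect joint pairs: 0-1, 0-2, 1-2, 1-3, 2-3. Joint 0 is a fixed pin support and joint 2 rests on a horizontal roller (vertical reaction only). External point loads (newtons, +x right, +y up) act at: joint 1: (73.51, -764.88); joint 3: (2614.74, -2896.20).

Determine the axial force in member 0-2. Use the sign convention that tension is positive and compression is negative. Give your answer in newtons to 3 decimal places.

670.398

N=4 nodes, M=5 members, R=3 reactions → 2N=8, M+R=8
member 0 (0-1): L=3.9093, (cx,cy)=(0.4259,0.9048)
member 1 (0-2): L=3.3490, (cx,cy)=(1.0000,0.0000)
member 2 (1-2): L=3.9174, (cx,cy)=(0.4299,-0.9029)
member 3 (1-3): L=3.4590, (cx,cy)=(0.9931,0.1177)
member 4 (2-3): L=4.3152, (cx,cy)=(0.4058,0.9140)
solve A·x = −loads:
  F[0-1] = +4737.7653 N (tension)
  F[0-2] = +670.3983 N (tension)
  F[1-2] = -5054.4745 N (compression)
  F[1-3] = +4145.9289 N (tension)
  F[2-3] = -3702.5377 N (compression)
  Rx@0 = -2688.2500 N
  Ry@0 = -4286.5714 N
  Ry@2 = +7947.6514 N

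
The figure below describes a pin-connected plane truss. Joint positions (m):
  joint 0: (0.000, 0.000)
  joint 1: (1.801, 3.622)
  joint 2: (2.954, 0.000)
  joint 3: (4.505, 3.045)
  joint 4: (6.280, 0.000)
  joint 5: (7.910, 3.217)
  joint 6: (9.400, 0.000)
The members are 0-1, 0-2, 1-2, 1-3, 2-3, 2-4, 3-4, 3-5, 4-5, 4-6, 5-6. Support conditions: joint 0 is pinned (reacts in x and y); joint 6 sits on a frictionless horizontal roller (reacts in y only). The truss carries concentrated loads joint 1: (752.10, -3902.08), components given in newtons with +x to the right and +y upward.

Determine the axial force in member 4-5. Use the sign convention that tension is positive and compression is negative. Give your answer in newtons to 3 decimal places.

N=7 nodes, M=11 members, R=3 reactions → 2N=14, M+R=14
member 0 (0-1): L=4.0451, (cx,cy)=(0.4452,0.8954)
member 1 (0-2): L=2.9540, (cx,cy)=(1.0000,0.0000)
member 2 (1-2): L=3.8011, (cx,cy)=(0.3033,-0.9529)
member 3 (1-3): L=2.7649, (cx,cy)=(0.9780,-0.2087)
member 4 (2-3): L=3.4173, (cx,cy)=(0.4539,0.8911)
member 5 (2-4): L=3.3260, (cx,cy)=(1.0000,0.0000)
member 6 (3-4): L=3.5246, (cx,cy)=(0.5036,-0.8639)
member 7 (3-5): L=3.4093, (cx,cy)=(0.9987,0.0504)
member 8 (4-5): L=3.6064, (cx,cy)=(0.4520,0.8920)
member 9 (4-6): L=3.1200, (cx,cy)=(1.0000,0.0000)
member 10 (5-6): L=3.5453, (cx,cy)=(0.4203,-0.9074)
solve A·x = −loads:
  F[0-1] = -3199.2575 N (compression)
  F[0-2] = +2176.5207 N (tension)
  F[1-2] = -645.1317 N (compression)
  F[1-3] = -2025.4262 N (compression)
  F[2-3] = +689.8879 N (tension)
  F[2-4] = +1667.7087 N (tension)
  F[3-4] = -1261.1849 N (compression)
  F[3-5] = -1033.8845 N (compression)
  F[4-5] = +1221.4609 N (tension)
  F[4-6] = +480.4963 N (tension)
  F[5-6] = -1143.2926 N (compression)
  Rx@0 = -752.1000 N
  Ry@0 = +2864.6595 N
  Ry@6 = +1037.4205 N

1221.461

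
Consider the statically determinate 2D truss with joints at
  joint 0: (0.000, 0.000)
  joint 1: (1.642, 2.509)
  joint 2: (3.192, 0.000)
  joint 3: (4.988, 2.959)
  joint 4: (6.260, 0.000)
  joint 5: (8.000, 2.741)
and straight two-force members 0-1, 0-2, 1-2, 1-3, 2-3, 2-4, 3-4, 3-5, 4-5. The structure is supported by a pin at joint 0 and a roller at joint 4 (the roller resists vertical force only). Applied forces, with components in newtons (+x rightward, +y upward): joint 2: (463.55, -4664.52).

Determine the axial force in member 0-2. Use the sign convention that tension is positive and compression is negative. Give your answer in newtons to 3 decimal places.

N=6 nodes, M=9 members, R=3 reactions → 2N=12, M+R=12
member 0 (0-1): L=2.9985, (cx,cy)=(0.5476,0.8367)
member 1 (0-2): L=3.1920, (cx,cy)=(1.0000,0.0000)
member 2 (1-2): L=2.9492, (cx,cy)=(0.5256,-0.8507)
member 3 (1-3): L=3.3761, (cx,cy)=(0.9911,0.1333)
member 4 (2-3): L=3.4614, (cx,cy)=(0.5189,0.8549)
member 5 (2-4): L=3.0680, (cx,cy)=(1.0000,0.0000)
member 6 (3-4): L=3.2208, (cx,cy)=(0.3949,-0.9187)
member 7 (3-5): L=3.0199, (cx,cy)=(0.9974,-0.0722)
member 8 (4-5): L=3.2466, (cx,cy)=(0.5359,0.8443)
solve A·x = −loads:
  F[0-1] = -2732.1041 N (compression)
  F[0-2] = +1959.6495 N (tension)
  F[1-2] = +2262.6213 N (tension)
  F[1-3] = -2709.4463 N (compression)
  F[2-3] = +3204.7465 N (tension)
  F[2-4] = +1022.4396 N (tension)
  F[3-4] = -2588.9082 N (compression)
  F[3-5] = -0.0000 N (tension)
  F[4-5] = +0.0000 N (tension)
  Rx@0 = -463.5500 N
  Ry@0 = +2286.0619 N
  Ry@4 = +2378.4581 N

1959.649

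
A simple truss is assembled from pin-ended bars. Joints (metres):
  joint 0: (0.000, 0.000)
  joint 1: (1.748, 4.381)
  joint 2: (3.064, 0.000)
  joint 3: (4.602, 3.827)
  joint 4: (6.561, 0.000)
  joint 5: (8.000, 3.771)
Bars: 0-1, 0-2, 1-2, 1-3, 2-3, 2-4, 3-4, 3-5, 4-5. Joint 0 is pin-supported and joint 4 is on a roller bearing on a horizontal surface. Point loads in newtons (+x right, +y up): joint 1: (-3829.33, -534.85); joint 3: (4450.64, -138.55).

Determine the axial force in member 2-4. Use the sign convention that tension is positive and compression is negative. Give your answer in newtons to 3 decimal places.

N=6 nodes, M=9 members, R=3 reactions → 2N=12, M+R=12
member 0 (0-1): L=4.7168, (cx,cy)=(0.3706,0.9288)
member 1 (0-2): L=3.0640, (cx,cy)=(1.0000,0.0000)
member 2 (1-2): L=4.5744, (cx,cy)=(0.2877,-0.9577)
member 3 (1-3): L=2.9073, (cx,cy)=(0.9817,-0.1906)
member 4 (2-3): L=4.1245, (cx,cy)=(0.3729,0.9279)
member 5 (2-4): L=3.4970, (cx,cy)=(1.0000,0.0000)
member 6 (3-4): L=4.2993, (cx,cy)=(0.4557,-0.8902)
member 7 (3-5): L=3.3985, (cx,cy)=(0.9999,-0.0165)
member 8 (4-5): L=4.0362, (cx,cy)=(0.3565,0.9343)
solve A·x = −loads:
  F[0-1] = -424.9121 N (compression)
  F[0-2] = +778.7766 N (tension)
  F[1-2] = -945.7479 N (compression)
  F[1-3] = +4017.5614 N (tension)
  F[2-3] = +976.1734 N (tension)
  F[2-4] = +142.6853 N (tension)
  F[3-4] = -313.1397 N (compression)
  F[3-5] = +0.0000 N (tension)
  F[4-5] = -0.0000 N (compression)
  Rx@0 = -621.3100 N
  Ry@0 = +394.6575 N
  Ry@4 = +278.7425 N

142.685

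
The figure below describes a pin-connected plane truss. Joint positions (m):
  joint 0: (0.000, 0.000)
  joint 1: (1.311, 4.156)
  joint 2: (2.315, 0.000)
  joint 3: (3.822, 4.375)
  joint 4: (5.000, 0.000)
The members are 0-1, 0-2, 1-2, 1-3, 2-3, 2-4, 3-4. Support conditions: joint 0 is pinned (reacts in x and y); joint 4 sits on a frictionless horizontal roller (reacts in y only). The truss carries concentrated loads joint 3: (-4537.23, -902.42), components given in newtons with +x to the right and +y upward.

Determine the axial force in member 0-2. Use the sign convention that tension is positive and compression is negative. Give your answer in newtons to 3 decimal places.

-3217.812

N=5 nodes, M=7 members, R=3 reactions → 2N=10, M+R=10
member 0 (0-1): L=4.3579, (cx,cy)=(0.3008,0.9537)
member 1 (0-2): L=2.3150, (cx,cy)=(1.0000,0.0000)
member 2 (1-2): L=4.2756, (cx,cy)=(0.2348,-0.9720)
member 3 (1-3): L=2.5205, (cx,cy)=(0.9962,0.0869)
member 4 (2-3): L=4.6273, (cx,cy)=(0.3257,0.9455)
member 5 (2-4): L=2.6850, (cx,cy)=(1.0000,0.0000)
member 6 (3-4): L=4.5308, (cx,cy)=(0.2600,-0.9656)
solve A·x = −loads:
  F[0-1] = -4385.8557 N (compression)
  F[0-2] = -3217.8118 N (compression)
  F[1-2] = +4098.2731 N (tension)
  F[1-3] = -2290.4507 N (compression)
  F[2-3] = -4213.3876 N (compression)
  F[2-4] = -883.2352 N (compression)
  F[3-4] = +3397.0946 N (tension)
  Rx@0 = +4537.2300 N
  Ry@0 = +4182.6864 N
  Ry@4 = -3280.2664 N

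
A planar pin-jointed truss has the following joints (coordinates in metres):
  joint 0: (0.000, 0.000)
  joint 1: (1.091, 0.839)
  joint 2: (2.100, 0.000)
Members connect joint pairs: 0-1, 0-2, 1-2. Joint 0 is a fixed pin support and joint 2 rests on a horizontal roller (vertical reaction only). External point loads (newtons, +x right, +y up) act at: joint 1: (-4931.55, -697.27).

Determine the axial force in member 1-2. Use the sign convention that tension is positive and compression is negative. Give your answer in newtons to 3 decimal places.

N=3 nodes, M=3 members, R=3 reactions → 2N=6, M+R=6
member 0 (0-1): L=1.3763, (cx,cy)=(0.7927,0.6096)
member 1 (0-2): L=2.1000, (cx,cy)=(1.0000,0.0000)
member 2 (1-2): L=1.3123, (cx,cy)=(0.7689,-0.6394)
solve A·x = −loads:
  F[0-1] = -3781.6155 N (compression)
  F[0-2] = -1933.8444 N (compression)
  F[1-2] = +2515.0533 N (tension)
  Rx@0 = +4931.5500 N
  Ry@0 = +2305.2933 N
  Ry@2 = -1608.0233 N

2515.053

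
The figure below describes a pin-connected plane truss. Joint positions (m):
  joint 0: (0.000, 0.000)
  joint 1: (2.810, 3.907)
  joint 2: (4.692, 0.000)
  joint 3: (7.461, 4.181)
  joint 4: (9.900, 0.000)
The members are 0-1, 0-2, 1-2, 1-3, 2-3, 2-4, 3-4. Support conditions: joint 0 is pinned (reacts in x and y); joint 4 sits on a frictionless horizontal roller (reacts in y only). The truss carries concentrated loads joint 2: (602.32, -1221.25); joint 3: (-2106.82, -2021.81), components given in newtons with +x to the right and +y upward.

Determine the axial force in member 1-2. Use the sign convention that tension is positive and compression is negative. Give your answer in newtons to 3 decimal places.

2098.547

N=5 nodes, M=7 members, R=3 reactions → 2N=10, M+R=10
member 0 (0-1): L=4.8126, (cx,cy)=(0.5839,0.8118)
member 1 (0-2): L=4.6920, (cx,cy)=(1.0000,0.0000)
member 2 (1-2): L=4.3367, (cx,cy)=(0.4340,-0.9009)
member 3 (1-3): L=4.6591, (cx,cy)=(0.9983,0.0588)
member 4 (2-3): L=5.0148, (cx,cy)=(0.5522,0.8337)
member 5 (2-4): L=5.2080, (cx,cy)=(1.0000,0.0000)
member 6 (3-4): L=4.8404, (cx,cy)=(0.5039,-0.8638)
solve A·x = −loads:
  F[0-1] = -2500.8950 N (compression)
  F[0-2] = -44.2558 N (compression)
  F[1-2] = +2098.5466 N (tension)
  F[1-3] = -2375.0719 N (compression)
  F[2-3] = -802.8736 N (compression)
  F[2-4] = +707.4611 N (tension)
  F[3-4] = -1404.0161 N (compression)
  Rx@0 = +1504.5000 N
  Ry@0 = +2030.3110 N
  Ry@4 = +1212.7490 N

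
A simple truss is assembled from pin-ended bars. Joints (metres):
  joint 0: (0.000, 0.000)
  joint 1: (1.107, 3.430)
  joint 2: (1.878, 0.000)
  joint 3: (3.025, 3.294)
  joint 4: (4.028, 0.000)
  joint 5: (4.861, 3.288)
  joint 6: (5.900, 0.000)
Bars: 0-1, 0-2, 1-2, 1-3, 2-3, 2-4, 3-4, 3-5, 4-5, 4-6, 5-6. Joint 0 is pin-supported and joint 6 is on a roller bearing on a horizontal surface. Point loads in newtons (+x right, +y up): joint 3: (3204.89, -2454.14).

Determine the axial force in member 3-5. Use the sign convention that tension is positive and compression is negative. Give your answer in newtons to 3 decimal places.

-1733.688

N=7 nodes, M=11 members, R=3 reactions → 2N=14, M+R=14
member 0 (0-1): L=3.6042, (cx,cy)=(0.3071,0.9517)
member 1 (0-2): L=1.8780, (cx,cy)=(1.0000,0.0000)
member 2 (1-2): L=3.5156, (cx,cy)=(0.2193,-0.9757)
member 3 (1-3): L=1.9228, (cx,cy)=(0.9975,-0.0707)
member 4 (2-3): L=3.4880, (cx,cy)=(0.3288,0.9444)
member 5 (2-4): L=2.1500, (cx,cy)=(1.0000,0.0000)
member 6 (3-4): L=3.4433, (cx,cy)=(0.2913,-0.9566)
member 7 (3-5): L=1.8360, (cx,cy)=(1.0000,-0.0033)
member 8 (4-5): L=3.3919, (cx,cy)=(0.2456,0.9694)
member 9 (4-6): L=1.8720, (cx,cy)=(1.0000,0.0000)
member 10 (5-6): L=3.4483, (cx,cy)=(0.3013,-0.9535)
solve A·x = −loads:
  F[0-1] = +623.5741 N (tension)
  F[0-2] = +3013.3651 N (tension)
  F[1-2] = -632.2368 N (compression)
  F[1-3] = +331.0092 N (tension)
  F[2-3] = +653.1716 N (tension)
  F[2-4] = +2659.9188 N (tension)
  F[3-4] = -3179.7989 N (compression)
  F[3-5] = -1733.6885 N (compression)
  F[4-5] = +3138.0102 N (tension)
  F[4-6] = +963.0257 N (tension)
  F[5-6] = -3196.1102 N (compression)
  Rx@0 = -3204.8900 N
  Ry@0 = -593.4331 N
  Ry@6 = +3047.5731 N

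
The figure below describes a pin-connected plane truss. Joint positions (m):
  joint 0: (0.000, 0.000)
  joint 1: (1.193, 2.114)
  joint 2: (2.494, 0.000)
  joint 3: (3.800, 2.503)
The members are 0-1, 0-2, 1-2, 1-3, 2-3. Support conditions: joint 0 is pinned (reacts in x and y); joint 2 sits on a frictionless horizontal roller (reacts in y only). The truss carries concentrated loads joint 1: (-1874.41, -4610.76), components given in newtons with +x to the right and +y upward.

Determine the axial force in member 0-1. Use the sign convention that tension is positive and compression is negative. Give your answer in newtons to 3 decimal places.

-4586.130

N=4 nodes, M=5 members, R=3 reactions → 2N=8, M+R=8
member 0 (0-1): L=2.4274, (cx,cy)=(0.4915,0.8709)
member 1 (0-2): L=2.4940, (cx,cy)=(1.0000,0.0000)
member 2 (1-2): L=2.4823, (cx,cy)=(0.5241,-0.8516)
member 3 (1-3): L=2.6359, (cx,cy)=(0.9891,0.1476)
member 4 (2-3): L=2.8232, (cx,cy)=(0.4626,0.8866)
solve A·x = −loads:
  F[0-1] = -4586.1297 N (compression)
  F[0-2] = +379.5509 N (tension)
  F[1-2] = -724.1681 N (compression)
  F[1-3] = -0.0000 N (compression)
  F[2-3] = +0.0000 N (tension)
  Rx@0 = +1874.4100 N
  Ry@0 = +3994.0263 N
  Ry@2 = +616.7337 N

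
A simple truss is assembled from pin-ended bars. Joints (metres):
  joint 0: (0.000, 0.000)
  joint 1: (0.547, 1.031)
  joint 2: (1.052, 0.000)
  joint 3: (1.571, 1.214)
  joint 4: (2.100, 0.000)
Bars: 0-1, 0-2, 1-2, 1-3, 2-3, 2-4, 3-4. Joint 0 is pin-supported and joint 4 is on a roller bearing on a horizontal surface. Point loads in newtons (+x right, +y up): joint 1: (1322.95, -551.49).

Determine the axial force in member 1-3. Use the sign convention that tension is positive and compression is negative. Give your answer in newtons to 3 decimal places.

N=5 nodes, M=7 members, R=3 reactions → 2N=10, M+R=10
member 0 (0-1): L=1.1671, (cx,cy)=(0.4687,0.8834)
member 1 (0-2): L=1.0520, (cx,cy)=(1.0000,0.0000)
member 2 (1-2): L=1.1480, (cx,cy)=(0.4399,-0.8981)
member 3 (1-3): L=1.0402, (cx,cy)=(0.9844,0.1759)
member 4 (2-3): L=1.3203, (cx,cy)=(0.3931,0.9195)
member 5 (2-4): L=1.0480, (cx,cy)=(1.0000,0.0000)
member 6 (3-4): L=1.3242, (cx,cy)=(0.3995,-0.9167)
solve A·x = −loads:
  F[0-1] = +273.5720 N (tension)
  F[0-2] = +1194.7337 N (tension)
  F[1-2] = -1030.7168 N (compression)
  F[1-3] = -753.0854 N (compression)
  F[2-3] = +1006.6817 N (tension)
  F[2-4] = +345.6172 N (tension)
  F[3-4] = -865.1860 N (compression)
  Rx@0 = -1322.9500 N
  Ry@0 = -241.6655 N
  Ry@4 = +793.1555 N

-753.085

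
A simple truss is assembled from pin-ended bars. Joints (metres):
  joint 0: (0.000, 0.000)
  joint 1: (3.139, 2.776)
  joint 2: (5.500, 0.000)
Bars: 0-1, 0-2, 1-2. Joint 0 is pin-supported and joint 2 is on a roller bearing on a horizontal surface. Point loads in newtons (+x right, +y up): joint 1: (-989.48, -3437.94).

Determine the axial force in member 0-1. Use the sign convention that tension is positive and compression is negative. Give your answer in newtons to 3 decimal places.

-2981.636

N=3 nodes, M=3 members, R=3 reactions → 2N=6, M+R=6
member 0 (0-1): L=4.1904, (cx,cy)=(0.7491,0.6625)
member 1 (0-2): L=5.5000, (cx,cy)=(1.0000,0.0000)
member 2 (1-2): L=3.6442, (cx,cy)=(0.6479,-0.7617)
solve A·x = −loads:
  F[0-1] = -2981.6356 N (compression)
  F[0-2] = +1244.0400 N (tension)
  F[1-2] = -1920.1958 N (compression)
  Rx@0 = +989.4800 N
  Ry@0 = +1975.2314 N
  Ry@2 = +1462.7086 N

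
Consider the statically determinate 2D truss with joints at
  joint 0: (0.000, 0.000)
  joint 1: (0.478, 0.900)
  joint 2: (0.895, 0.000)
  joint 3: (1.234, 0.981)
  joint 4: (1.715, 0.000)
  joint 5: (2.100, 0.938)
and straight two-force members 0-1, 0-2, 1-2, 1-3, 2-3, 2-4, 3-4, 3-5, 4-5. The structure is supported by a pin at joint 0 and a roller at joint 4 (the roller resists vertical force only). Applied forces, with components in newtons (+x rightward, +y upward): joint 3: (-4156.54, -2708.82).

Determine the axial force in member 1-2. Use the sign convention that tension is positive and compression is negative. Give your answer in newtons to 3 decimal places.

N=6 nodes, M=9 members, R=3 reactions → 2N=12, M+R=12
member 0 (0-1): L=1.0191, (cx,cy)=(0.4691,0.8832)
member 1 (0-2): L=0.8950, (cx,cy)=(1.0000,0.0000)
member 2 (1-2): L=0.9919, (cx,cy)=(0.4204,-0.9073)
member 3 (1-3): L=0.7603, (cx,cy)=(0.9943,0.1065)
member 4 (2-3): L=1.0379, (cx,cy)=(0.3266,0.9452)
member 5 (2-4): L=0.8200, (cx,cy)=(1.0000,0.0000)
member 6 (3-4): L=1.0926, (cx,cy)=(0.4402,-0.8979)
member 7 (3-5): L=0.8671, (cx,cy)=(0.9988,-0.0496)
member 8 (4-5): L=1.0139, (cx,cy)=(0.3797,0.9251)
solve A·x = −loads:
  F[0-1] = -3552.3567 N (compression)
  F[0-2] = -2490.2731 N (compression)
  F[1-2] = +3106.7314 N (tension)
  F[1-3] = -2989.3496 N (compression)
  F[2-3] = -2982.4204 N (compression)
  F[2-4] = -210.1017 N (compression)
  F[3-4] = +477.2391 N (tension)
  F[3-5] = +0.0000 N (tension)
  F[4-5] = -0.0000 N (compression)
  Rx@0 = +4156.5400 N
  Ry@0 = +3137.3225 N
  Ry@4 = -428.5025 N

3106.731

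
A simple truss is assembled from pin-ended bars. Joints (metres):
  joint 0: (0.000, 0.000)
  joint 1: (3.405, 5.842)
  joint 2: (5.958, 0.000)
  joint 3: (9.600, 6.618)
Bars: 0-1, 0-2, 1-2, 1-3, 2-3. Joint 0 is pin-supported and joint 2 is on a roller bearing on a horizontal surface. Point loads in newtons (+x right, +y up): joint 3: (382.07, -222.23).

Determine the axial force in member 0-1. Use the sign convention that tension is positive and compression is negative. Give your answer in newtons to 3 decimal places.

648.453

N=4 nodes, M=5 members, R=3 reactions → 2N=8, M+R=8
member 0 (0-1): L=6.7619, (cx,cy)=(0.5036,0.8640)
member 1 (0-2): L=5.9580, (cx,cy)=(1.0000,0.0000)
member 2 (1-2): L=6.3755, (cx,cy)=(0.4004,-0.9163)
member 3 (1-3): L=6.2434, (cx,cy)=(0.9922,0.1243)
member 4 (2-3): L=7.5539, (cx,cy)=(0.4821,0.8761)
solve A·x = −loads:
  F[0-1] = +648.4533 N (tension)
  F[0-2] = +55.5359 N (tension)
  F[1-2] = -537.3464 N (compression)
  F[1-3] = +545.9426 N (tension)
  F[2-3] = -331.1109 N (compression)
  Rx@0 = -382.0700 N
  Ry@0 = -560.2385 N
  Ry@2 = +782.4685 N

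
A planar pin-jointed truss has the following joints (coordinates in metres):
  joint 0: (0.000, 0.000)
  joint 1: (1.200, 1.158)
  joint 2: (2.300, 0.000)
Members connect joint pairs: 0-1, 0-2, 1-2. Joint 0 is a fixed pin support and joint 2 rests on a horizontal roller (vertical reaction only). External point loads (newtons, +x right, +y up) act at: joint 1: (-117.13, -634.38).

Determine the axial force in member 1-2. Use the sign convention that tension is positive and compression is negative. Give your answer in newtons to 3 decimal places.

N=3 nodes, M=3 members, R=3 reactions → 2N=6, M+R=6
member 0 (0-1): L=1.6676, (cx,cy)=(0.7196,0.6944)
member 1 (0-2): L=2.3000, (cx,cy)=(1.0000,0.0000)
member 2 (1-2): L=1.5972, (cx,cy)=(0.6887,-0.7250)
solve A·x = −loads:
  F[0-1] = -521.8470 N (compression)
  F[0-2] = +258.3845 N (tension)
  F[1-2] = -375.1682 N (compression)
  Rx@0 = +117.1300 N
  Ry@0 = +362.3715 N
  Ry@2 = +272.0085 N

-375.168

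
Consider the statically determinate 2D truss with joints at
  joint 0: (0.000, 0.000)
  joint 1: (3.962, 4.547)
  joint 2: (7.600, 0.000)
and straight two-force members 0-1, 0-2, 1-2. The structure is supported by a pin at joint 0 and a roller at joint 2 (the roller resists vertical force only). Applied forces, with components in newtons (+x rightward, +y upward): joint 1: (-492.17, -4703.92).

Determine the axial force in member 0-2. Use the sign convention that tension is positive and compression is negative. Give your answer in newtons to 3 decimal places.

1726.404

N=3 nodes, M=3 members, R=3 reactions → 2N=6, M+R=6
member 0 (0-1): L=6.0310, (cx,cy)=(0.6569,0.7539)
member 1 (0-2): L=7.6000, (cx,cy)=(1.0000,0.0000)
member 2 (1-2): L=5.8233, (cx,cy)=(0.6247,-0.7808)
solve A·x = −loads:
  F[0-1] = -3377.1234 N (compression)
  F[0-2] = +1726.4039 N (tension)
  F[1-2] = -2763.4094 N (compression)
  Rx@0 = +492.1700 N
  Ry@0 = +2546.1524 N
  Ry@2 = +2157.7676 N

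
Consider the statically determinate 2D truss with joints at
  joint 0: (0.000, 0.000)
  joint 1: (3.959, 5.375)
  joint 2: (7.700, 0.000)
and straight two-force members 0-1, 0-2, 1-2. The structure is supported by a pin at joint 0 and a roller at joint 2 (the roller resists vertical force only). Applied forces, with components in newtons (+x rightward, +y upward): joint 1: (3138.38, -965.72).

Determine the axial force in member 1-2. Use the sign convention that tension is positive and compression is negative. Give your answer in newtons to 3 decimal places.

N=3 nodes, M=3 members, R=3 reactions → 2N=6, M+R=6
member 0 (0-1): L=6.6757, (cx,cy)=(0.5931,0.8052)
member 1 (0-2): L=7.7000, (cx,cy)=(1.0000,0.0000)
member 2 (1-2): L=6.5487, (cx,cy)=(0.5713,-0.8208)
solve A·x = −loads:
  F[0-1] = +2138.1491 N (tension)
  F[0-2] = +1870.3489 N (tension)
  F[1-2] = -3274.0944 N (compression)
  Rx@0 = -3138.3800 N
  Ry@0 = -1721.5629 N
  Ry@2 = +2687.2829 N

-3274.094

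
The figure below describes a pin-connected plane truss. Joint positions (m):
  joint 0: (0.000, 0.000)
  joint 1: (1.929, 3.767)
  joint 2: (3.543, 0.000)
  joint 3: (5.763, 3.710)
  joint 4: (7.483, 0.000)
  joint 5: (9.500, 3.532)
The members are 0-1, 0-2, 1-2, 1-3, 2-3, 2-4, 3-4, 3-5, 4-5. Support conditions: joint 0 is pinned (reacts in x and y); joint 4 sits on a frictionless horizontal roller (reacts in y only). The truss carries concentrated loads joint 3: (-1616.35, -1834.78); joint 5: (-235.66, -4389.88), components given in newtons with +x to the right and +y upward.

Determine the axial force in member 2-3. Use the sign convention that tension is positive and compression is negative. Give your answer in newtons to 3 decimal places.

-178.526

N=6 nodes, M=9 members, R=3 reactions → 2N=12, M+R=12
member 0 (0-1): L=4.2322, (cx,cy)=(0.4558,0.8901)
member 1 (0-2): L=3.5430, (cx,cy)=(1.0000,0.0000)
member 2 (1-2): L=4.0982, (cx,cy)=(0.3938,-0.9192)
member 3 (1-3): L=3.8344, (cx,cy)=(0.9999,-0.0149)
member 4 (2-3): L=4.3235, (cx,cy)=(0.5135,0.8581)
member 5 (2-4): L=3.9400, (cx,cy)=(1.0000,0.0000)
member 6 (3-4): L=4.0893, (cx,cy)=(0.4206,-0.9072)
member 7 (3-5): L=3.7412, (cx,cy)=(0.9989,-0.0476)
member 8 (4-5): L=4.0673, (cx,cy)=(0.4959,0.8684)
solve A·x = −loads:
  F[0-1] = -169.7232 N (compression)
  F[0-2] = -1774.6512 N (compression)
  F[1-2] = +166.6634 N (tension)
  F[1-3] = -143.0118 N (compression)
  F[2-3] = -178.5262 N (compression)
  F[2-4] = -1617.3453 N (compression)
  F[3-4] = -1971.9434 N (compression)
  F[3-5] = +2213.6079 N (tension)
  F[4-5] = -4933.9746 N (compression)
  Rx@0 = +1852.0100 N
  Ry@0 = +151.0682 N
  Ry@4 = +6073.5918 N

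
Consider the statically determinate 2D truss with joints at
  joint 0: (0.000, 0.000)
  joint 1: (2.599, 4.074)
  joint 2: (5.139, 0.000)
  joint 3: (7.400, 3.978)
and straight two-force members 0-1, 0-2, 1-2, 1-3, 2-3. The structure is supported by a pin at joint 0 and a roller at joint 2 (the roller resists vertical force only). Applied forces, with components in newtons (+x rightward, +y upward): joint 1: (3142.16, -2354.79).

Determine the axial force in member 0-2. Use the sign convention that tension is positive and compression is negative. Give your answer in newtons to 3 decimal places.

2295.536

N=4 nodes, M=5 members, R=3 reactions → 2N=8, M+R=8
member 0 (0-1): L=4.8324, (cx,cy)=(0.5378,0.8431)
member 1 (0-2): L=5.1390, (cx,cy)=(1.0000,0.0000)
member 2 (1-2): L=4.8009, (cx,cy)=(0.5291,-0.8486)
member 3 (1-3): L=4.8020, (cx,cy)=(0.9998,-0.0200)
member 4 (2-3): L=4.5757, (cx,cy)=(0.4941,0.8694)
solve A·x = −loads:
  F[0-1] = +1574.1602 N (tension)
  F[0-2] = +2295.5360 N (tension)
  F[1-2] = -4338.8751 N (compression)
  F[1-3] = +0.0000 N (tension)
  F[2-3] = -0.0000 N (compression)
  Rx@0 = -3142.1600 N
  Ry@0 = -1327.1051 N
  Ry@2 = +3681.8951 N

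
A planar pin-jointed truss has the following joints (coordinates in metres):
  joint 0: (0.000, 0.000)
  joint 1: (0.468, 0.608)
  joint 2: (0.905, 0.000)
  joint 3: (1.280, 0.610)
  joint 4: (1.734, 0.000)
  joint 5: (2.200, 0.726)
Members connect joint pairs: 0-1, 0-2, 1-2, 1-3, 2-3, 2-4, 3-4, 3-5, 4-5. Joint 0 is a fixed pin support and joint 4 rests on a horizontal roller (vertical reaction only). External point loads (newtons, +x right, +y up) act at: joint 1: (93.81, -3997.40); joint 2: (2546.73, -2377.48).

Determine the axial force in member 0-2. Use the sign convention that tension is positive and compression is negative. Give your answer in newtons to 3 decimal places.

N=6 nodes, M=9 members, R=3 reactions → 2N=12, M+R=12
member 0 (0-1): L=0.7673, (cx,cy)=(0.6100,0.7924)
member 1 (0-2): L=0.9050, (cx,cy)=(1.0000,0.0000)
member 2 (1-2): L=0.7488, (cx,cy)=(0.5836,-0.8120)
member 3 (1-3): L=0.8120, (cx,cy)=(1.0000,0.0025)
member 4 (2-3): L=0.7160, (cx,cy)=(0.5237,0.8519)
member 5 (2-4): L=0.8290, (cx,cy)=(1.0000,0.0000)
member 6 (3-4): L=0.7604, (cx,cy)=(0.5971,-0.8022)
member 7 (3-5): L=0.9273, (cx,cy)=(0.9921,0.1251)
member 8 (4-5): L=0.8627, (cx,cy)=(0.5402,0.8416)
solve A·x = −loads:
  F[0-1] = -5075.8573 N (compression)
  F[0-2] = +5736.6235 N (tension)
  F[1-2] = +20.9052 N (tension)
  F[1-3] = -3202.1042 N (compression)
  F[2-3] = +2770.8771 N (tension)
  F[2-4] = +1750.9646 N (tension)
  F[3-4] = -2932.6928 N (compression)
  F[3-5] = +0.0000 N (tension)
  F[4-5] = -0.0000 N (compression)
  Rx@0 = -2640.5400 N
  Ry@0 = +4022.2623 N
  Ry@4 = +2352.6177 N

5736.623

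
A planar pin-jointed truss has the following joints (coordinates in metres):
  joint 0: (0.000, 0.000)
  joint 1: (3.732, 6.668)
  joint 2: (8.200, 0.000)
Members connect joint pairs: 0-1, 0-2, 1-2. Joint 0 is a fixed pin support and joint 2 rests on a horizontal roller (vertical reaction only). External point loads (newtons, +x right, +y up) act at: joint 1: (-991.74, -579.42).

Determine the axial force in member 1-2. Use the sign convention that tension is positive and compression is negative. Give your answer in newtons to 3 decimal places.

653.326

N=3 nodes, M=3 members, R=3 reactions → 2N=6, M+R=6
member 0 (0-1): L=7.6413, (cx,cy)=(0.4884,0.8726)
member 1 (0-2): L=8.2000, (cx,cy)=(1.0000,0.0000)
member 2 (1-2): L=8.0265, (cx,cy)=(0.5567,-0.8307)
solve A·x = −loads:
  F[0-1] = -1285.9716 N (compression)
  F[0-2] = -363.6764 N (compression)
  F[1-2] = +653.3261 N (tension)
  Rx@0 = +991.7400 N
  Ry@0 = +1122.1672 N
  Ry@2 = -542.7472 N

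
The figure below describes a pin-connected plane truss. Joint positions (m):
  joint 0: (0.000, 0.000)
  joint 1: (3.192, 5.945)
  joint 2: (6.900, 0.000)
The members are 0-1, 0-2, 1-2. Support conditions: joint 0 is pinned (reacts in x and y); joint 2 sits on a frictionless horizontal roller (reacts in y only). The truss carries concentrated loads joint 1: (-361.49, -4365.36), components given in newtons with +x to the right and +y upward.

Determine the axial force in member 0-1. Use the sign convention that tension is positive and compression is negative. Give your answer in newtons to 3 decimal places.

-3016.179

N=3 nodes, M=3 members, R=3 reactions → 2N=6, M+R=6
member 0 (0-1): L=6.7477, (cx,cy)=(0.4730,0.8810)
member 1 (0-2): L=6.9000, (cx,cy)=(1.0000,0.0000)
member 2 (1-2): L=7.0066, (cx,cy)=(0.5292,-0.8485)
solve A·x = −loads:
  F[0-1] = -3016.1786 N (compression)
  F[0-2] = +1065.3067 N (tension)
  F[1-2] = -2012.9898 N (compression)
  Rx@0 = +361.4900 N
  Ry@0 = +2657.3642 N
  Ry@2 = +1707.9958 N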